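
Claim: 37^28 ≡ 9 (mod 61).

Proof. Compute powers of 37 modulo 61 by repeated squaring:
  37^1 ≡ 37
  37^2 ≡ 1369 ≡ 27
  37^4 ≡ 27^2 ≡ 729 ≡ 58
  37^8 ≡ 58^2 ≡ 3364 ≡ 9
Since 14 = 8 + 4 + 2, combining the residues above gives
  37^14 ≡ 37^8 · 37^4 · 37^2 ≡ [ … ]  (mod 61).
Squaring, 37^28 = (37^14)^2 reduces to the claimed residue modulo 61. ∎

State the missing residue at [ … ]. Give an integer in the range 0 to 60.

3

37^8 · 37^4 · 37^2 ≡ 9 · 58 · 27 = 14094.
14094 mod 61 = 3, so 37^14 ≡ 3 (mod 61).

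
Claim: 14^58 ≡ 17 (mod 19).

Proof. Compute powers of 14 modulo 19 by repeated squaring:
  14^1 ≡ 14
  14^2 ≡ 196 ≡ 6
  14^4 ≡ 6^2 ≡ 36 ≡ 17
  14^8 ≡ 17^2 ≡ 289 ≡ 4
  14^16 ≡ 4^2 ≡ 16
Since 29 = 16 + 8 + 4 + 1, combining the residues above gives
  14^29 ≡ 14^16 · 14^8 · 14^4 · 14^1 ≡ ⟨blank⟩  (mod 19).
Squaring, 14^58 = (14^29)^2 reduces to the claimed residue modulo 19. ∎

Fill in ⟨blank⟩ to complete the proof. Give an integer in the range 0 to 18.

Multiply the listed residues: 16 · 4 · 17 · 14 = 64 → 1088 → 15232.
Reducing modulo 19: 15232 = 801·19 + 13, so 14^29 ≡ 13.

13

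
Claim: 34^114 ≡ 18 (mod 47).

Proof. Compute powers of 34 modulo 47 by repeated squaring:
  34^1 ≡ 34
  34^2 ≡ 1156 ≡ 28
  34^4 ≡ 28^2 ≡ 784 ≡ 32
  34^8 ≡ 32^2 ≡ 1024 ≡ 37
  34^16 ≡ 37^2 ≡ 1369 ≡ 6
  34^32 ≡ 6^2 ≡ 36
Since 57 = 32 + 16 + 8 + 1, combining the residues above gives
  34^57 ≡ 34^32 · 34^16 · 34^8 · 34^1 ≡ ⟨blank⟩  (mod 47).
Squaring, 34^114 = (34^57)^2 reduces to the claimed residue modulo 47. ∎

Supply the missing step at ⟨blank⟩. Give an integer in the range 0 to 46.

Multiply the listed residues: 36 · 6 · 37 · 34 = 216 → 7992 → 271728.
Reducing modulo 47: 271728 = 5781·47 + 21, so 34^57 ≡ 21.

21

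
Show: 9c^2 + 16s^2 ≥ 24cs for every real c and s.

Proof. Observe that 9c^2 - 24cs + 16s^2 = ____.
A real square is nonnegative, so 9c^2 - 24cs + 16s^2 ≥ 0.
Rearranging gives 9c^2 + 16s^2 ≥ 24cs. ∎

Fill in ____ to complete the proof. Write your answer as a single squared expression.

(3c - 4s)^2

The leading and trailing coefficients are 3^2 and 4^2, and 24 = 2·3·4, so the trinomial is (3c - 4s)^2.
Hence 9c^2 - 24cs + 16s^2 ≥ 0.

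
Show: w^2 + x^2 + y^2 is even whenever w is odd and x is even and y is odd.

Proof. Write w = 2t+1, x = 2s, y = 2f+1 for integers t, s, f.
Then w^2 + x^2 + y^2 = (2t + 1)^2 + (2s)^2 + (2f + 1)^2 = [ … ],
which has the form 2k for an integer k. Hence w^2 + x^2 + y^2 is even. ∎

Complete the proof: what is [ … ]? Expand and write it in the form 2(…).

2(2f^2 + 2f + 2s^2 + 2t^2 + 2t + 1)

Expanding: (2t + 1)^2 + (2s)^2 + (2f + 1)^2 = 4f^2 + 4f + 4s^2 + 4t^2 + 4t + 2.
Every term is even; pulling out the factor of 2 gives 2(2f^2 + 2f + 2s^2 + 2t^2 + 2t + 1).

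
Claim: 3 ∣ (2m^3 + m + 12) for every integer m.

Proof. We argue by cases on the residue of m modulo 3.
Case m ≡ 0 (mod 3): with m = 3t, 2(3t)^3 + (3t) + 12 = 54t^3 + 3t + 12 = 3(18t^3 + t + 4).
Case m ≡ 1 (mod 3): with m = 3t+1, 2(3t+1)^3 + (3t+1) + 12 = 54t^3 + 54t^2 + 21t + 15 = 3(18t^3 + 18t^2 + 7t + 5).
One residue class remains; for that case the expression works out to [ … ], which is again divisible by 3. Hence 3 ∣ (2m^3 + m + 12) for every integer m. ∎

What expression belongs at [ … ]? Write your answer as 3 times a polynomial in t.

Only m ≡ 2 (mod 3) is unaccounted for. Put m = 3t+2:
2(3t+2)^3 + (3t+2) + 12 expands to 54t^3 + 108t^2 + 75t + 30,
and factoring out 3 leaves 3(18t^3 + 36t^2 + 25t + 10).

3(18t^3 + 36t^2 + 25t + 10)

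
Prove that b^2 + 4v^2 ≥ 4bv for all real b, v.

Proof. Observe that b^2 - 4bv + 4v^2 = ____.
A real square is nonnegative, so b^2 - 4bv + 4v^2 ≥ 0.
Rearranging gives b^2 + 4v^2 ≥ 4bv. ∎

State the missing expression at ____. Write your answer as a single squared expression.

The leading and trailing coefficients are 1^2 and 2^2, and 4 = 2·1·2, so the trinomial is (b - 2v)^2.
Hence b^2 - 4bv + 4v^2 ≥ 0.

(b - 2v)^2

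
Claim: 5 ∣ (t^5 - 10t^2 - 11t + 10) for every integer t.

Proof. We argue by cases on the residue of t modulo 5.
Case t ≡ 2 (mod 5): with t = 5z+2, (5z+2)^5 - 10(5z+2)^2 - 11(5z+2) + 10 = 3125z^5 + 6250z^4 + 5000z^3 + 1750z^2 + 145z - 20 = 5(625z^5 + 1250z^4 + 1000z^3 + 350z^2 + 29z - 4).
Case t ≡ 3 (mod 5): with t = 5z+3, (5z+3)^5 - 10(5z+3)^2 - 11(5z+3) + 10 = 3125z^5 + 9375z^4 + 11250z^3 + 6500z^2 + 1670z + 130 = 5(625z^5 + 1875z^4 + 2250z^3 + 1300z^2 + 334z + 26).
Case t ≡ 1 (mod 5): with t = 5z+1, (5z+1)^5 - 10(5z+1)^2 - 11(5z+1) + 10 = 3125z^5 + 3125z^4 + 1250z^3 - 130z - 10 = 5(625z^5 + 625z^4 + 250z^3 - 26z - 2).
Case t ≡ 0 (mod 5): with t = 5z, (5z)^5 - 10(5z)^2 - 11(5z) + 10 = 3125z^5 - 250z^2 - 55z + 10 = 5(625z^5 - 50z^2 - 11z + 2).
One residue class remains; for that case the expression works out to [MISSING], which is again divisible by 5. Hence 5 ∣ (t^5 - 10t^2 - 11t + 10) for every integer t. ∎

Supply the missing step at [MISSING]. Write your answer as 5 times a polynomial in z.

5(625z^5 + 2500z^4 + 4000z^3 + 3150z^2 + 1189z + 166)

The residues treated are {2, 3, 1, 0}, so the missing case is t ≡ 4 (mod 5); write t = 5z+4.
Then (5z+4)^5 - 10(5z+4)^2 - 11(5z+4) + 10 = 3125z^5 + 12500z^4 + 20000z^3 + 15750z^2 + 5945z + 830 = 5(625z^5 + 2500z^4 + 4000z^3 + 3150z^2 + 1189z + 166).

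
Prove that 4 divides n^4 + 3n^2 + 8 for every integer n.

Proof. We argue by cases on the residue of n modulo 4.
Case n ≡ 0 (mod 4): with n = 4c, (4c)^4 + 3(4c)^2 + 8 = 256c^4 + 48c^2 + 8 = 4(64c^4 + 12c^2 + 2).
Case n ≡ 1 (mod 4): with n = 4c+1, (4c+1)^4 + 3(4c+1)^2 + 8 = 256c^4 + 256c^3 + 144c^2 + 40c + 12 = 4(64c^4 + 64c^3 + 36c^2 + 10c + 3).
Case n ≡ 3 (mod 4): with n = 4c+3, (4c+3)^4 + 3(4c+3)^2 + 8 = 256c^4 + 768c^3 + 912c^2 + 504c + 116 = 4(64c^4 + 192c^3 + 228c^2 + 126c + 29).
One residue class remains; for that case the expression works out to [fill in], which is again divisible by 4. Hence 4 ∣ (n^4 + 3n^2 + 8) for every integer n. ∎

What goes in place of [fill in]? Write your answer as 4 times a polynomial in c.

4(64c^4 + 128c^3 + 108c^2 + 44c + 9)

The residues treated are {0, 1, 3}, so the missing case is n ≡ 2 (mod 4); write n = 4c+2.
Then (4c+2)^4 + 3(4c+2)^2 + 8 = 256c^4 + 512c^3 + 432c^2 + 176c + 36 = 4(64c^4 + 128c^3 + 108c^2 + 44c + 9).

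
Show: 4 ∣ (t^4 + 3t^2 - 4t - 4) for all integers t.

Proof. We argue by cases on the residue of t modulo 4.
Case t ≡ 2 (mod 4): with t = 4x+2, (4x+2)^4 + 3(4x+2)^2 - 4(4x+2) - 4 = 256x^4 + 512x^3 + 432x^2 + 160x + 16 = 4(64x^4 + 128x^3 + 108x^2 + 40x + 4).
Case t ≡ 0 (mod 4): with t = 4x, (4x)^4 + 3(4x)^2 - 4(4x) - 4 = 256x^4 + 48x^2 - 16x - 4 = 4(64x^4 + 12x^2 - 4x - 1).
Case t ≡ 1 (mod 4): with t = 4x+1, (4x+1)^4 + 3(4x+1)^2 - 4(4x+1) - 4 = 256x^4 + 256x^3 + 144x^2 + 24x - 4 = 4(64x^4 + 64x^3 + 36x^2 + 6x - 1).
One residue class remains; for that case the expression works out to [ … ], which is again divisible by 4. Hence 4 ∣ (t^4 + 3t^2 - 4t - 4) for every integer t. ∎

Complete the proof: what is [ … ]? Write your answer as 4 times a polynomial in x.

4(64x^4 + 192x^3 + 228x^2 + 122x + 23)

The residues treated are {2, 0, 1}, so the missing case is t ≡ 3 (mod 4); write t = 4x+3.
Then (4x+3)^4 + 3(4x+3)^2 - 4(4x+3) - 4 = 256x^4 + 768x^3 + 912x^2 + 488x + 92 = 4(64x^4 + 192x^3 + 228x^2 + 122x + 23).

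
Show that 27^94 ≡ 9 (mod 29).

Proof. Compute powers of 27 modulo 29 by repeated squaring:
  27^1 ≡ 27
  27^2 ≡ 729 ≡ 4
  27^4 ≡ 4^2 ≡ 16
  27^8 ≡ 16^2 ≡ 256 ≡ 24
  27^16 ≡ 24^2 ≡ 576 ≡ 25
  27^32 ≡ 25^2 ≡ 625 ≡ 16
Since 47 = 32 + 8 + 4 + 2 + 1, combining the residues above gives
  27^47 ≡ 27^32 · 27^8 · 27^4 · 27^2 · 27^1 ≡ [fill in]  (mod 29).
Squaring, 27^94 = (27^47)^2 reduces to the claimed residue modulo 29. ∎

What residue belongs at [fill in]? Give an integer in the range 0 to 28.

27^32 · 27^8 · 27^4 · 27^2 · 27^1 ≡ 16 · 24 · 16 · 4 · 27 = 663552.
663552 mod 29 = 3, so 27^47 ≡ 3 (mod 29).

3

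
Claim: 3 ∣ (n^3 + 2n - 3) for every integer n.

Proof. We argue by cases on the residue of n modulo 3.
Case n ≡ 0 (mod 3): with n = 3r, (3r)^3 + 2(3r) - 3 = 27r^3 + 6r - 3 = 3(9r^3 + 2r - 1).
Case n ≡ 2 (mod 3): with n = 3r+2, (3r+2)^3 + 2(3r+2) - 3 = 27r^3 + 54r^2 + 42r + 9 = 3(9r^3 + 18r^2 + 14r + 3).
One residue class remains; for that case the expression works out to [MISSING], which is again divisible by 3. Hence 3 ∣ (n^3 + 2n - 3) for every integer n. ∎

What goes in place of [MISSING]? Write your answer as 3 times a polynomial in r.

3(9r^3 + 9r^2 + 5r)

The residues treated are {0, 2}, so the missing case is n ≡ 1 (mod 3); write n = 3r+1.
Then (3r+1)^3 + 2(3r+1) - 3 = 27r^3 + 27r^2 + 15r = 3(9r^3 + 9r^2 + 5r).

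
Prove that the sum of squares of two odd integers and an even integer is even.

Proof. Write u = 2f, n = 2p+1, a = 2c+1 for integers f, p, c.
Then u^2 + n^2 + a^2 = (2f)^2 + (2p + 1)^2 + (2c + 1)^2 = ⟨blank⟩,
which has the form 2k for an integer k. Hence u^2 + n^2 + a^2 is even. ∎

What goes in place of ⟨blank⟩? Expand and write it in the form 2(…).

Expanding: (2f)^2 + (2p + 1)^2 + (2c + 1)^2 = 4c^2 + 4c + 4f^2 + 4p^2 + 4p + 2.
Every term is even; pulling out the factor of 2 gives 2(2c^2 + 2c + 2f^2 + 2p^2 + 2p + 1).

2(2c^2 + 2c + 2f^2 + 2p^2 + 2p + 1)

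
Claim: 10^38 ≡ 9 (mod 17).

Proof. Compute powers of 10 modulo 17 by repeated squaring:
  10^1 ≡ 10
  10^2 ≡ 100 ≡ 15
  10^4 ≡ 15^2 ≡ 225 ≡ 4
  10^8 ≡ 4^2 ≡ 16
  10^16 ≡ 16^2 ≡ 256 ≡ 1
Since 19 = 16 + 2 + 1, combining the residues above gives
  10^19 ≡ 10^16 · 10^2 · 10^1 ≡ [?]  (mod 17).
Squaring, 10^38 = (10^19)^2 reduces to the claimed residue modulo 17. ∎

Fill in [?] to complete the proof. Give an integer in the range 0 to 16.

Multiply the listed residues: 1 · 15 · 10 = 15 → 150.
Reducing modulo 17: 150 = 8·17 + 14, so 10^19 ≡ 14.

14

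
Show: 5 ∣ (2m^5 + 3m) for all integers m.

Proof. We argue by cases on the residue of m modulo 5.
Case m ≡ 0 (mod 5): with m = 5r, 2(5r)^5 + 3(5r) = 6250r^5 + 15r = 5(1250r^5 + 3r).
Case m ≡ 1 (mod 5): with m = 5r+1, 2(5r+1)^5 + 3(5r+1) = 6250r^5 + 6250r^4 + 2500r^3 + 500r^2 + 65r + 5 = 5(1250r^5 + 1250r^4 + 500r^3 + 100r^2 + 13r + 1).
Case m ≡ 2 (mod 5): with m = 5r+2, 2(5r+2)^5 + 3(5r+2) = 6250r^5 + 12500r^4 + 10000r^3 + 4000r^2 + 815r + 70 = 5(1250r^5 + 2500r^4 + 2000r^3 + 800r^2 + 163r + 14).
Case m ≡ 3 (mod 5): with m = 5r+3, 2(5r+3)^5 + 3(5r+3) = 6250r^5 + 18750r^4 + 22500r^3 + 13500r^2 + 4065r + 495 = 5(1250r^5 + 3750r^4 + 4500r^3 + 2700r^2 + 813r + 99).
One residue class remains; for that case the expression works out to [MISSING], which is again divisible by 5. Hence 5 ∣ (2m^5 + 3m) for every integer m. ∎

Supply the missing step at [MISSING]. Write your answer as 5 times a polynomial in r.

5(1250r^5 + 5000r^4 + 8000r^3 + 6400r^2 + 2563r + 412)

Only m ≡ 4 (mod 5) is unaccounted for. Put m = 5r+4:
2(5r+4)^5 + 3(5r+4) expands to 6250r^5 + 25000r^4 + 40000r^3 + 32000r^2 + 12815r + 2060,
and factoring out 5 leaves 5(1250r^5 + 5000r^4 + 8000r^3 + 6400r^2 + 2563r + 412).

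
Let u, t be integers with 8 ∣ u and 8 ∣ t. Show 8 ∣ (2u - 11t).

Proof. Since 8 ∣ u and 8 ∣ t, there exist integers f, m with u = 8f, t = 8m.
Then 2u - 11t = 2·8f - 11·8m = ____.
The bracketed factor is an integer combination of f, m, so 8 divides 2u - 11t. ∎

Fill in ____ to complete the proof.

Each term has a factor of 8: 2·8f - 11·8m = 8·(2f - 11m).
Since 2f - 11m is an integer, 8 ∣ (2u - 11t).

8(2f - 11m)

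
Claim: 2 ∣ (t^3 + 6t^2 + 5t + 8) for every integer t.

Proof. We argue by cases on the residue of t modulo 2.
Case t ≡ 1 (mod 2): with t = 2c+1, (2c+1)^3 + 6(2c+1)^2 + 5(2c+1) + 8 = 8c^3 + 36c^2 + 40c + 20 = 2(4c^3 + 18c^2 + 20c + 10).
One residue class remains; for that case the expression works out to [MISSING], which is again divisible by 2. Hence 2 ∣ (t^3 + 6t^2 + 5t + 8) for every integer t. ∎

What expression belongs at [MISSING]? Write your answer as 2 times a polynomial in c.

The residues treated are {1}, so the missing case is t ≡ 0 (mod 2); write t = 2c.
Then (2c)^3 + 6(2c)^2 + 5(2c) + 8 = 8c^3 + 24c^2 + 10c + 8 = 2(4c^3 + 12c^2 + 5c + 4).

2(4c^3 + 12c^2 + 5c + 4)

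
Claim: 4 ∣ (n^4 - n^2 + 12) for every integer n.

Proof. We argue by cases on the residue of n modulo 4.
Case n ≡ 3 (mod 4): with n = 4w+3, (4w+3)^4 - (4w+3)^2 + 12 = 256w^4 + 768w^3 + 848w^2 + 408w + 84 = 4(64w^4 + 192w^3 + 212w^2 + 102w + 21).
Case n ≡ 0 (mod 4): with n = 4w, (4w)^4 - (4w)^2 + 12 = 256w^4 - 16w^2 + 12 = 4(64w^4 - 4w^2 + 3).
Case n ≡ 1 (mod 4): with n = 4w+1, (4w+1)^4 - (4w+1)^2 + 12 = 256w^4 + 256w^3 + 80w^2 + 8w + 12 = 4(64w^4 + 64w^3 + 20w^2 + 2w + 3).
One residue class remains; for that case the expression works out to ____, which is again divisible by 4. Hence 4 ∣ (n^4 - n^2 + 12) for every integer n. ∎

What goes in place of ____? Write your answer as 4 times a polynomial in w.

Only n ≡ 2 (mod 4) is unaccounted for. Put n = 4w+2:
(4w+2)^4 - (4w+2)^2 + 12 expands to 256w^4 + 512w^3 + 368w^2 + 112w + 24,
and factoring out 4 leaves 4(64w^4 + 128w^3 + 92w^2 + 28w + 6).

4(64w^4 + 128w^3 + 92w^2 + 28w + 6)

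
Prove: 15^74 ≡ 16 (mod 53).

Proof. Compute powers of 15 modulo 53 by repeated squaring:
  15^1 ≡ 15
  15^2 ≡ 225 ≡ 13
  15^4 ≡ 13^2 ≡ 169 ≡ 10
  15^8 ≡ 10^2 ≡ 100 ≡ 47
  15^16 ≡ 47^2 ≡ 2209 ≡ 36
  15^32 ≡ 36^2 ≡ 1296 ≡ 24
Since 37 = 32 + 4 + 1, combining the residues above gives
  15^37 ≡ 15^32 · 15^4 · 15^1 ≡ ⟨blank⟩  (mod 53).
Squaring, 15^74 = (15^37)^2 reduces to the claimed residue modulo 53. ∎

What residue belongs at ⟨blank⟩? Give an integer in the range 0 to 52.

49

15^32 · 15^4 · 15^1 ≡ 24 · 10 · 15 = 3600.
3600 mod 53 = 49, so 15^37 ≡ 49 (mod 53).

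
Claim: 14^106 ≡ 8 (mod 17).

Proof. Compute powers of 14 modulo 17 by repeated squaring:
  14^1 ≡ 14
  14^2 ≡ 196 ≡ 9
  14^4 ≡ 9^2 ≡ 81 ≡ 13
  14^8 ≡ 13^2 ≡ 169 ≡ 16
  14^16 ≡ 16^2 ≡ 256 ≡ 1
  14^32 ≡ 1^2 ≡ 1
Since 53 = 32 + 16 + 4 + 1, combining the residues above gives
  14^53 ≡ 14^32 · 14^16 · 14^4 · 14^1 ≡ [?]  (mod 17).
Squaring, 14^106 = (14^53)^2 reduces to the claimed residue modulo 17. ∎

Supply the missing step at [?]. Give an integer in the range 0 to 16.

12

14^32 · 14^16 · 14^4 · 14^1 ≡ 1 · 1 · 13 · 14 = 182.
182 mod 17 = 12, so 14^53 ≡ 12 (mod 17).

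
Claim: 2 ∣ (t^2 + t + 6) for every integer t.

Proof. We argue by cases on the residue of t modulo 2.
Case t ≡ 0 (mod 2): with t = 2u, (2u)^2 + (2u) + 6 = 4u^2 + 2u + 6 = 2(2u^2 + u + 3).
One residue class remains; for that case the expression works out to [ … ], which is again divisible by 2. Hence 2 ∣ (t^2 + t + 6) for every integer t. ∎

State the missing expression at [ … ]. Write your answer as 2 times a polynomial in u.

2(2u^2 + 3u + 4)

The residues treated are {0}, so the missing case is t ≡ 1 (mod 2); write t = 2u+1.
Then (2u+1)^2 + (2u+1) + 6 = 4u^2 + 6u + 8 = 2(2u^2 + 3u + 4).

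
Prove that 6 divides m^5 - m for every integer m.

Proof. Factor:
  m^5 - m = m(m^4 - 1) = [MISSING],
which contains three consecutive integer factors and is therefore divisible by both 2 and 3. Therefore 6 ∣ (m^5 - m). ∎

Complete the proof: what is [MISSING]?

(m - 1)m(m + 1)(m^2 + 1)

m^4 - 1 = (m^2 - 1)(m^2 + 1), and m^2 - 1 = (m-1)(m+1).
So m(m^4 - 1) = (m - 1)m(m + 1)(m^2 + 1).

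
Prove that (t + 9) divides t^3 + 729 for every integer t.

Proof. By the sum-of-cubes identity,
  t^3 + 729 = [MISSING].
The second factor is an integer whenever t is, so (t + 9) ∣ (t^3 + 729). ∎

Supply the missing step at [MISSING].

a^3 + b^3 = (a + b)(a^2 - ab + b^2). With a = t, b = 9:
t^3 + 729 = (t + 9)(t^2 - 9t + 81).

(t + 9)(t^2 - 9t + 81)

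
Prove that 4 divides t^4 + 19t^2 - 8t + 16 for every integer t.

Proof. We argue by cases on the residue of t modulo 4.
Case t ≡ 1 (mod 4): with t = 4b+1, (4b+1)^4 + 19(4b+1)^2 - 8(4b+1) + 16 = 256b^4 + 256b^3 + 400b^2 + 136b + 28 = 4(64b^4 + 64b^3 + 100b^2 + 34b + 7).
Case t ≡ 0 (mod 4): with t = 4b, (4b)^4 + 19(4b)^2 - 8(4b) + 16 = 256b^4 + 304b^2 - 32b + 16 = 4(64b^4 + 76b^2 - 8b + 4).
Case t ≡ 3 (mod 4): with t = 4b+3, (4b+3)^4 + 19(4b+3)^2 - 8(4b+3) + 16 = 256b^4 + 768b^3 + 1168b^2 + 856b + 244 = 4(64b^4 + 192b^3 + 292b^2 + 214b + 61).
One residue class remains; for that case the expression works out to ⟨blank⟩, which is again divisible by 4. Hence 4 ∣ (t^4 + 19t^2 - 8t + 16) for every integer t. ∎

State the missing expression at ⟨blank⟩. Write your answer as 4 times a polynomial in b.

Only t ≡ 2 (mod 4) is unaccounted for. Put t = 4b+2:
(4b+2)^4 + 19(4b+2)^2 - 8(4b+2) + 16 expands to 256b^4 + 512b^3 + 688b^2 + 400b + 92,
and factoring out 4 leaves 4(64b^4 + 128b^3 + 172b^2 + 100b + 23).

4(64b^4 + 128b^3 + 172b^2 + 100b + 23)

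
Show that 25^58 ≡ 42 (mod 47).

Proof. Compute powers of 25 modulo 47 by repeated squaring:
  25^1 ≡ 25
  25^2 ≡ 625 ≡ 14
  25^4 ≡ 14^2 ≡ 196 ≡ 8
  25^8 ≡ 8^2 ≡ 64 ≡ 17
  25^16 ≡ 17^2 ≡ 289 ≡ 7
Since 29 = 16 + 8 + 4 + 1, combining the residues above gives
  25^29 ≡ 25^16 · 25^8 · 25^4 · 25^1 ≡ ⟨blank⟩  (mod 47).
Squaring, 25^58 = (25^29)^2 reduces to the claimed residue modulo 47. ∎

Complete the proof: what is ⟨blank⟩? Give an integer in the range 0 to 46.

18

Multiply the listed residues: 7 · 17 · 8 · 25 = 119 → 952 → 23800.
Reducing modulo 47: 23800 = 506·47 + 18, so 25^29 ≡ 18.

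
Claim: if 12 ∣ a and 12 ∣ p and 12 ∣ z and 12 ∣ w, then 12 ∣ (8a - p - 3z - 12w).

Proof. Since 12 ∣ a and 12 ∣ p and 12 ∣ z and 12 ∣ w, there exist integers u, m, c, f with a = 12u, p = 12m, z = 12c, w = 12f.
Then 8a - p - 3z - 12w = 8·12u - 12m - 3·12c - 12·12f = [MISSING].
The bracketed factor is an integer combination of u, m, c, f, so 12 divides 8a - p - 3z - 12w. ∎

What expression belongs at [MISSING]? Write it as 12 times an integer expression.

12(-3c - 12f - m + 8u)

Pull the common 12 out of every term: 8·12u - 12m - 3·12c - 12·12f = 12(-3c - 12f - m + 8u).
-3c - 12f - m + 8u is an integer, which exhibits the divisibility.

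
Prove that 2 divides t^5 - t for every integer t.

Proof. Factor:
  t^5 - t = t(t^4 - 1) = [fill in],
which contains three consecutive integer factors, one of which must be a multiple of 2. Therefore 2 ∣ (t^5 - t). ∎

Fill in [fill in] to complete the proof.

t^4 - 1 = (t^2 - 1)(t^2 + 1), and t^2 - 1 = (t-1)(t+1).
So t(t^4 - 1) = (t - 1)t(t + 1)(t^2 + 1).

(t - 1)t(t + 1)(t^2 + 1)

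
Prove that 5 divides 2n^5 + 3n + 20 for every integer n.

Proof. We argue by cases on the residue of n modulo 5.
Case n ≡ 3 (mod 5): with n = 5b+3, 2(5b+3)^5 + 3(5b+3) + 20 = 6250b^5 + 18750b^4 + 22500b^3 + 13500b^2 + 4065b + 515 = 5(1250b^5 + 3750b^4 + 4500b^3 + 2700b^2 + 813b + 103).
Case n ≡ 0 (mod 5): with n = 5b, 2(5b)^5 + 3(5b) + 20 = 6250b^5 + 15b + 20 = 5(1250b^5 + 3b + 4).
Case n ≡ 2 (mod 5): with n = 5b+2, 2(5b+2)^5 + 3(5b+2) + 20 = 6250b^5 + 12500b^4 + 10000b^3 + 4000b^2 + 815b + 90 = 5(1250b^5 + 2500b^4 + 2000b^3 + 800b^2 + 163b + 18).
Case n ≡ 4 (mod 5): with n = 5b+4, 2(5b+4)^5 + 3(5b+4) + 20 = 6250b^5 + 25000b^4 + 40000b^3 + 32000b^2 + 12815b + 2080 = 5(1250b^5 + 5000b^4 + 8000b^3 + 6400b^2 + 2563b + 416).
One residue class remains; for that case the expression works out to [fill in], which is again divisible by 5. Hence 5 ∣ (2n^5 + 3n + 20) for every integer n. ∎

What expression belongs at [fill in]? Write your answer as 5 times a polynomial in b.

Only n ≡ 1 (mod 5) is unaccounted for. Put n = 5b+1:
2(5b+1)^5 + 3(5b+1) + 20 expands to 6250b^5 + 6250b^4 + 2500b^3 + 500b^2 + 65b + 25,
and factoring out 5 leaves 5(1250b^5 + 1250b^4 + 500b^3 + 100b^2 + 13b + 5).

5(1250b^5 + 1250b^4 + 500b^3 + 100b^2 + 13b + 5)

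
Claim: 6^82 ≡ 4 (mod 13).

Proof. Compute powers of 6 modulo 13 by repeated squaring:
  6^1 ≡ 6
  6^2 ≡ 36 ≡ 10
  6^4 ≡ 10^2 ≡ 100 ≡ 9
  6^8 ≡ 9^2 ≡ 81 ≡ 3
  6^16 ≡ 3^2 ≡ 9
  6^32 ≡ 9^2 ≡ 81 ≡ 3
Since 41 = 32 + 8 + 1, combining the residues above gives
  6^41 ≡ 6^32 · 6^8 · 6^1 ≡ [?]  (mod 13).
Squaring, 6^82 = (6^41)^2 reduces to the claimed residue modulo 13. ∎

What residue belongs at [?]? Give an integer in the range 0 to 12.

2

6^32 · 6^8 · 6^1 ≡ 3 · 3 · 6 = 54.
54 mod 13 = 2, so 6^41 ≡ 2 (mod 13).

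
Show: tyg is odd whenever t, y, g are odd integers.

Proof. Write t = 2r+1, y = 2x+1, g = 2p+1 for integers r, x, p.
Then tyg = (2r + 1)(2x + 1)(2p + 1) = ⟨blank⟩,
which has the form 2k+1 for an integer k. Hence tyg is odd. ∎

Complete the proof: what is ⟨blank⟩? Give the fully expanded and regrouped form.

Expanding: (2r + 1)(2x + 1)(2p + 1) = 8prx + 4pr + 4px + 2p + 4rx + 2r + 2x + 1.
Every term except the constant is even, so this is 2(4prx + 2pr + 2px + p + 2rx + r + x) + 1,
and 4prx + 2pr + 2px + p + 2rx + r + x ∈ ℤ gives the required form.

2(4prx + 2pr + 2px + p + 2rx + r + x) + 1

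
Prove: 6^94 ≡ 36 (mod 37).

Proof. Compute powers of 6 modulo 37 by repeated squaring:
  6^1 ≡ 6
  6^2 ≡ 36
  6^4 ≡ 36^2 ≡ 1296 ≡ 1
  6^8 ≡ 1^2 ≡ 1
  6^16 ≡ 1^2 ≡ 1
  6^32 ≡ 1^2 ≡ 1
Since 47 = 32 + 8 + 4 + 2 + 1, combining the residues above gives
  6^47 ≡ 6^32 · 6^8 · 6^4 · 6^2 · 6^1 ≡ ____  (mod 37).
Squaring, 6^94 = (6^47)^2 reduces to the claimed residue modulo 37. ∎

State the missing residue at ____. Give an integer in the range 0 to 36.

Multiply the listed residues: 1 · 1 · 1 · 36 · 6 = 1 → 1 → 36 → 216.
Reducing modulo 37: 216 = 5·37 + 31, so 6^47 ≡ 31.

31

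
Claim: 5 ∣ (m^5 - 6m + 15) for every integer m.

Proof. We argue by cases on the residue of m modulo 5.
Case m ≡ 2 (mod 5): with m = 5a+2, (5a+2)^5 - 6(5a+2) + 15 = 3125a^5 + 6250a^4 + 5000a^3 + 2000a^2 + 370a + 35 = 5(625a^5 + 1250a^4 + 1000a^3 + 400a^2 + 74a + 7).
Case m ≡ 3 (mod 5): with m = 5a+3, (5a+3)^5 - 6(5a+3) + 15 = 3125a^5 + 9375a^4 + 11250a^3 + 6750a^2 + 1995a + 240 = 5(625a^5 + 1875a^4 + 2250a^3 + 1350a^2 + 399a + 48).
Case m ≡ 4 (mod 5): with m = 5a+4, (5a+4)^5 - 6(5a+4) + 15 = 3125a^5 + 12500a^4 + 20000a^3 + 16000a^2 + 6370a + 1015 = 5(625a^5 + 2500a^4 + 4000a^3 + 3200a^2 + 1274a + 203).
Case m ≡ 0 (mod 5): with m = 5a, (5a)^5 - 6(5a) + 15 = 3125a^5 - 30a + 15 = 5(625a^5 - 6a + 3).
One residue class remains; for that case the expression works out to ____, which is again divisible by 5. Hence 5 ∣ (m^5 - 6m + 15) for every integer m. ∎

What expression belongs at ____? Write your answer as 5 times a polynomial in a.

The residues treated are {2, 3, 4, 0}, so the missing case is m ≡ 1 (mod 5); write m = 5a+1.
Then (5a+1)^5 - 6(5a+1) + 15 = 3125a^5 + 3125a^4 + 1250a^3 + 250a^2 - 5a + 10 = 5(625a^5 + 625a^4 + 250a^3 + 50a^2 - a + 2).

5(625a^5 + 625a^4 + 250a^3 + 50a^2 - a + 2)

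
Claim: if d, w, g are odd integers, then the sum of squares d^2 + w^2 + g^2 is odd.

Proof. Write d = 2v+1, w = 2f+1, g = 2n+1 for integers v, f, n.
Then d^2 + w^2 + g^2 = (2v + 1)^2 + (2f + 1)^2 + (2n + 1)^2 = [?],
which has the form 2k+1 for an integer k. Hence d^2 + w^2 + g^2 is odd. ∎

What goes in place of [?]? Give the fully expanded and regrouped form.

(2v + 1)^2 + (2f + 1)^2 + (2n + 1)^2 = 4f^2 + 4f + 4n^2 + 4n + 4v^2 + 4v + 3
= 2(2f^2 + 2f + 2n^2 + 2n + 2v^2 + 2v + 1) + 1.
Since 2f^2 + 2f + 2n^2 + 2n + 2v^2 + 2v + 1 is an integer, the sum of squares is of the form 2k+1 for an integer k.

2(2f^2 + 2f + 2n^2 + 2n + 2v^2 + 2v + 1) + 1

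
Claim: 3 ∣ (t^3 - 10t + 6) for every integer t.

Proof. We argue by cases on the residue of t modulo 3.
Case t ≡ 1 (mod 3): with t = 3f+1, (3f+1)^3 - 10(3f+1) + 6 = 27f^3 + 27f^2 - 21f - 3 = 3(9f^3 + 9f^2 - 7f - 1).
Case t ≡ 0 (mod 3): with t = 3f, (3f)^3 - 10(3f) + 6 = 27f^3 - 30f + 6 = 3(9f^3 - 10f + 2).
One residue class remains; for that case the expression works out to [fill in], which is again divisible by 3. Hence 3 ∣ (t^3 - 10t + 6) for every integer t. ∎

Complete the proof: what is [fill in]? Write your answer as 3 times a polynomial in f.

Only t ≡ 2 (mod 3) is unaccounted for. Put t = 3f+2:
(3f+2)^3 - 10(3f+2) + 6 expands to 27f^3 + 54f^2 + 6f - 6,
and factoring out 3 leaves 3(9f^3 + 18f^2 + 2f - 2).

3(9f^3 + 18f^2 + 2f - 2)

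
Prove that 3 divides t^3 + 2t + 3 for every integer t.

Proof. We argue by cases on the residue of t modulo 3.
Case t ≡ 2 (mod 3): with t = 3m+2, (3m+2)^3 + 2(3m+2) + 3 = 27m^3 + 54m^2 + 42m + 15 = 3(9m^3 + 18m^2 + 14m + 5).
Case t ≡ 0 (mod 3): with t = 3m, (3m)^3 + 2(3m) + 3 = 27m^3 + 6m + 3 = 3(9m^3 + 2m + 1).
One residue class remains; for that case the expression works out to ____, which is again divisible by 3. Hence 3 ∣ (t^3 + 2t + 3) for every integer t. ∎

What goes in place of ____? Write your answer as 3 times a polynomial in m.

The residues treated are {2, 0}, so the missing case is t ≡ 1 (mod 3); write t = 3m+1.
Then (3m+1)^3 + 2(3m+1) + 3 = 27m^3 + 27m^2 + 15m + 6 = 3(9m^3 + 9m^2 + 5m + 2).

3(9m^3 + 9m^2 + 5m + 2)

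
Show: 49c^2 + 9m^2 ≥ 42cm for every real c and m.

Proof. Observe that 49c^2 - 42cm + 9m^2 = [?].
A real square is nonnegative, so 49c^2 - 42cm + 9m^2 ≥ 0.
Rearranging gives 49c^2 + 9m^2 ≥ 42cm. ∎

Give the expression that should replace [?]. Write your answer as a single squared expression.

(7c - 3m)^2

The leading and trailing coefficients are 7^2 and 3^2, and 42 = 2·7·3, so the trinomial is (7c - 3m)^2.
Hence 49c^2 - 42cm + 9m^2 ≥ 0.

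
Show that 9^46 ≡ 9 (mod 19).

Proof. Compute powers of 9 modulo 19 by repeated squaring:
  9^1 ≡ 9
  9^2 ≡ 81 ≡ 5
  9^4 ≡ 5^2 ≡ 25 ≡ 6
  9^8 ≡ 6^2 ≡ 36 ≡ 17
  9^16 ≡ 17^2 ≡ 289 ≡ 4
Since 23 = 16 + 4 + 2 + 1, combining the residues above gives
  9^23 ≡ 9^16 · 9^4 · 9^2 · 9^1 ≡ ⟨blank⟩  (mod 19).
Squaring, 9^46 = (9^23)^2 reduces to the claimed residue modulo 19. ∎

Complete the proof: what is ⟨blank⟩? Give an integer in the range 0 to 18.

9^16 · 9^4 · 9^2 · 9^1 ≡ 4 · 6 · 5 · 9 = 1080.
1080 mod 19 = 16, so 9^23 ≡ 16 (mod 19).

16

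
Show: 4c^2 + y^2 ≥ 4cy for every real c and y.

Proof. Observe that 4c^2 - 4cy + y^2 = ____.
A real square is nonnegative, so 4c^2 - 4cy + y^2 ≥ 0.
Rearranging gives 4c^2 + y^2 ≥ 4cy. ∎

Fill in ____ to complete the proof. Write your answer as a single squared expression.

(2c - y)^2

The leading and trailing coefficients are 2^2 and 1^2, and 4 = 2·2·1, so the trinomial is (2c - y)^2.
Hence 4c^2 - 4cy + y^2 ≥ 0.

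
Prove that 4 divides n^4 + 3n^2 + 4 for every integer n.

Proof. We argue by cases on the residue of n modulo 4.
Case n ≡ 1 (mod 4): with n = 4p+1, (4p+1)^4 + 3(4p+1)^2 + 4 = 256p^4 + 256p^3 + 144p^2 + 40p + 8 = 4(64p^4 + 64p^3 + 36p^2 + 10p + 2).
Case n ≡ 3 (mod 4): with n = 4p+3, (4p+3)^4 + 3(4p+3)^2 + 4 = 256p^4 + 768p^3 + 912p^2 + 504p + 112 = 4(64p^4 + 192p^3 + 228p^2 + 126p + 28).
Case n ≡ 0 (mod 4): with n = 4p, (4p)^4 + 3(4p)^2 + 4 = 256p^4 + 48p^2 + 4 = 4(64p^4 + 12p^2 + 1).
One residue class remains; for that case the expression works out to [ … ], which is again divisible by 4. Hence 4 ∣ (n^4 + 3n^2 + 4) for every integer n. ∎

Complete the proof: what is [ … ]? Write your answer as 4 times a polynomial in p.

The residues treated are {1, 3, 0}, so the missing case is n ≡ 2 (mod 4); write n = 4p+2.
Then (4p+2)^4 + 3(4p+2)^2 + 4 = 256p^4 + 512p^3 + 432p^2 + 176p + 32 = 4(64p^4 + 128p^3 + 108p^2 + 44p + 8).

4(64p^4 + 128p^3 + 108p^2 + 44p + 8)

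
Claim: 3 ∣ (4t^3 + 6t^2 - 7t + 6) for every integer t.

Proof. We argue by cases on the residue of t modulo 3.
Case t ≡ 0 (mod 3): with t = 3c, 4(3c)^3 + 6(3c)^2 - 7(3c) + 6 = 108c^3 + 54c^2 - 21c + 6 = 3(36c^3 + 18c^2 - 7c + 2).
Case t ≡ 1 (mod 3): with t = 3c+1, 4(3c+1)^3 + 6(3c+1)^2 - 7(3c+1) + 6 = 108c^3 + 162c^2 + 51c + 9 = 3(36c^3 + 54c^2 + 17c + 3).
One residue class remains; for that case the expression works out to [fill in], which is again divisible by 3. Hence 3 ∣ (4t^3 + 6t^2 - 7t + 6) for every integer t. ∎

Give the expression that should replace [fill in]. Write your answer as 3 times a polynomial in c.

The residues treated are {0, 1}, so the missing case is t ≡ 2 (mod 3); write t = 3c+2.
Then 4(3c+2)^3 + 6(3c+2)^2 - 7(3c+2) + 6 = 108c^3 + 270c^2 + 195c + 48 = 3(36c^3 + 90c^2 + 65c + 16).

3(36c^3 + 90c^2 + 65c + 16)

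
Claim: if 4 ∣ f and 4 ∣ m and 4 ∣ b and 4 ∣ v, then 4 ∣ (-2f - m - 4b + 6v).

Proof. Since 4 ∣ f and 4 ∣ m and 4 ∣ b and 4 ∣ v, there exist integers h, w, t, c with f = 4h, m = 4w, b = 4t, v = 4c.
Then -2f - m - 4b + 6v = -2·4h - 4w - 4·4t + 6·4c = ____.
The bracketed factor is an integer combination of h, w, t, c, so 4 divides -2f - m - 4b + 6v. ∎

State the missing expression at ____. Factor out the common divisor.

Each term has a factor of 4: -2·4h - 4w - 4·4t + 6·4c = 4·(6c - 2h - 4t - w).
Since 6c - 2h - 4t - w is an integer, 4 ∣ (-2f - m - 4b + 6v).

4(6c - 2h - 4t - w)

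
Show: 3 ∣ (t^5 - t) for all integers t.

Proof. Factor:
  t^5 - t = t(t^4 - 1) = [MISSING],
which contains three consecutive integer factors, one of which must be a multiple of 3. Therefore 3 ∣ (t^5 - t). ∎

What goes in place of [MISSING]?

(t - 1)t(t + 1)(t^2 + 1)

t^4 - 1 = (t^2 - 1)(t^2 + 1), and t^2 - 1 = (t-1)(t+1).
So t(t^4 - 1) = (t - 1)t(t + 1)(t^2 + 1).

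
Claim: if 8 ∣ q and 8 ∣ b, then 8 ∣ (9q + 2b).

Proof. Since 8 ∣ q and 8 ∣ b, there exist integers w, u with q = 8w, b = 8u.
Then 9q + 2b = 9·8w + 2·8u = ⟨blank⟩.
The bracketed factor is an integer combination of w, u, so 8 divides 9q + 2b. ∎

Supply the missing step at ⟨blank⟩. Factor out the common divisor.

Each term has a factor of 8: 9·8w + 2·8u = 8·(2u + 9w).
Since 2u + 9w is an integer, 8 ∣ (9q + 2b).

8(2u + 9w)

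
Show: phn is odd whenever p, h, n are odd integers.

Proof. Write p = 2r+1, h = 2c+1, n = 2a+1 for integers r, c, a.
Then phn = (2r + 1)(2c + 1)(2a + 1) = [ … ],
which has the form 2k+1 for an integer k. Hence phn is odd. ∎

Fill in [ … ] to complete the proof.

2(4acr + 2ac + 2ar + a + 2cr + c + r) + 1

(2r + 1)(2c + 1)(2a + 1) = 8acr + 4ac + 4ar + 2a + 4cr + 2c + 2r + 1
= 2(4acr + 2ac + 2ar + a + 2cr + c + r) + 1.
Since 4acr + 2ac + 2ar + a + 2cr + c + r is an integer, the product is of the form 2k+1 for an integer k.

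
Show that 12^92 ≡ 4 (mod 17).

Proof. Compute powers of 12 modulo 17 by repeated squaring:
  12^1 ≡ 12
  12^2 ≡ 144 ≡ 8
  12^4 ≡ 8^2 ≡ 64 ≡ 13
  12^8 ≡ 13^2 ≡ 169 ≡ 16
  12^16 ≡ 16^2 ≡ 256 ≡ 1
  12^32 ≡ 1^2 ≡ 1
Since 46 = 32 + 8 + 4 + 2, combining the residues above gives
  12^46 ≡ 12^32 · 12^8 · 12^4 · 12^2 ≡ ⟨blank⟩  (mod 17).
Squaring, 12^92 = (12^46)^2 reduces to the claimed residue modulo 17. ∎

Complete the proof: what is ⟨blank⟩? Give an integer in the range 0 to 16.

Multiply the listed residues: 1 · 16 · 13 · 8 = 16 → 208 → 1664.
Reducing modulo 17: 1664 = 97·17 + 15, so 12^46 ≡ 15.

15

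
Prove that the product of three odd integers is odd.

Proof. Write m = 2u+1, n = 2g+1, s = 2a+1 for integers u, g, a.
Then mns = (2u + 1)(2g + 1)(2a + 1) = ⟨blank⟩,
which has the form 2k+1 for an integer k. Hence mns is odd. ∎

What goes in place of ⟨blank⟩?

2(4agu + 2ag + 2au + a + 2gu + g + u) + 1

Expanding: (2u + 1)(2g + 1)(2a + 1) = 8agu + 4ag + 4au + 2a + 4gu + 2g + 2u + 1.
Every term except the constant is even, so this is 2(4agu + 2ag + 2au + a + 2gu + g + u) + 1,
and 4agu + 2ag + 2au + a + 2gu + g + u ∈ ℤ gives the required form.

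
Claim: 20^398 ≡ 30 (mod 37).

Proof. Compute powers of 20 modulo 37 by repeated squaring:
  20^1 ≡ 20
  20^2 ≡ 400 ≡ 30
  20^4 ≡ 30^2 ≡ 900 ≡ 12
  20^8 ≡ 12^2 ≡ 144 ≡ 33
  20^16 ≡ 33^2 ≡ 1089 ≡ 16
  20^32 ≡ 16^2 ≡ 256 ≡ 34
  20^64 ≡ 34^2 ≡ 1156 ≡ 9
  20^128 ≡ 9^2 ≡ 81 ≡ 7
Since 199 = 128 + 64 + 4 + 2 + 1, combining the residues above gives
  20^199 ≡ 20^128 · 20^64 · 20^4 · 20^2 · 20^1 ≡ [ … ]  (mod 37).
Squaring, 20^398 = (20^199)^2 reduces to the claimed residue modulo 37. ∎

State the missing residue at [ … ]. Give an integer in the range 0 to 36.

Multiply the listed residues: 7 · 9 · 12 · 30 · 20 = 63 → 756 → 22680 → 453600.
Reducing modulo 37: 453600 = 12259·37 + 17, so 20^199 ≡ 17.

17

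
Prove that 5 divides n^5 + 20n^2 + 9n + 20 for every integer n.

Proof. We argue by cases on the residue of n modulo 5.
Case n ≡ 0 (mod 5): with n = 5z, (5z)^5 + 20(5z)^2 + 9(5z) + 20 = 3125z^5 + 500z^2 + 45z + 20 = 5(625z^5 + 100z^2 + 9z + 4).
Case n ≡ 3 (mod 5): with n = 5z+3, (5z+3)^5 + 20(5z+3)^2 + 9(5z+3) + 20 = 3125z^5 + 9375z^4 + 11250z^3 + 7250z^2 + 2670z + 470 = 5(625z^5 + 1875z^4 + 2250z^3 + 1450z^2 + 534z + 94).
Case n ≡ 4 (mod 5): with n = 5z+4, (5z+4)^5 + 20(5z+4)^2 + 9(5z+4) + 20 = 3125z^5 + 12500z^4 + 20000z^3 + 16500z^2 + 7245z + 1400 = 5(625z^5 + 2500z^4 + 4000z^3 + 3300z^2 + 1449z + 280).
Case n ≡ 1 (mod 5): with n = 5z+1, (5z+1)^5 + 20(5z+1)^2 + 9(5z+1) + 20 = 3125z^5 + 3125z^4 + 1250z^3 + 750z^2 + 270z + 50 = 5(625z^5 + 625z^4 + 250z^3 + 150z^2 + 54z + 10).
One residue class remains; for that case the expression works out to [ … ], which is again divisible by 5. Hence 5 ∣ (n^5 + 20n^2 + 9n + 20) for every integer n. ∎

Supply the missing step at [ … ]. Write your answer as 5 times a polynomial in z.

The residues treated are {0, 3, 4, 1}, so the missing case is n ≡ 2 (mod 5); write n = 5z+2.
Then (5z+2)^5 + 20(5z+2)^2 + 9(5z+2) + 20 = 3125z^5 + 6250z^4 + 5000z^3 + 2500z^2 + 845z + 150 = 5(625z^5 + 1250z^4 + 1000z^3 + 500z^2 + 169z + 30).

5(625z^5 + 1250z^4 + 1000z^3 + 500z^2 + 169z + 30)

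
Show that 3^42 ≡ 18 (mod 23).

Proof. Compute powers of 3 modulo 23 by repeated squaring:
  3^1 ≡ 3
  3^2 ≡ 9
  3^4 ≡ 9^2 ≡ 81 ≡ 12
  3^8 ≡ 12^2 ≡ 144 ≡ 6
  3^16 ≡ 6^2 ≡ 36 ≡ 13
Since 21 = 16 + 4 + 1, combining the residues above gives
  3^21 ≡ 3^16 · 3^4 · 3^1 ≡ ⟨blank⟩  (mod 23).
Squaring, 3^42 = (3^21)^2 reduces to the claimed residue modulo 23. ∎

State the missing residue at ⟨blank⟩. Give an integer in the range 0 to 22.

3^16 · 3^4 · 3^1 ≡ 13 · 12 · 3 = 468.
468 mod 23 = 8, so 3^21 ≡ 8 (mod 23).

8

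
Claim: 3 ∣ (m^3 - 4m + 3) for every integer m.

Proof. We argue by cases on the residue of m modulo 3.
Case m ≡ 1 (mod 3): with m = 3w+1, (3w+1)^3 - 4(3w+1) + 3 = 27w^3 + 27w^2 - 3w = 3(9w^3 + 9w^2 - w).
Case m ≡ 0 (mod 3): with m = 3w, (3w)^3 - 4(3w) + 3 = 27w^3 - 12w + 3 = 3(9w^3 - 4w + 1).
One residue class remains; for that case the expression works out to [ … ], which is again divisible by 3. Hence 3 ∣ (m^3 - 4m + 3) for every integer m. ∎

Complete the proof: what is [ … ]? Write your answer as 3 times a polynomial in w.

3(9w^3 + 18w^2 + 8w + 1)

Only m ≡ 2 (mod 3) is unaccounted for. Put m = 3w+2:
(3w+2)^3 - 4(3w+2) + 3 expands to 27w^3 + 54w^2 + 24w + 3,
and factoring out 3 leaves 3(9w^3 + 18w^2 + 8w + 1).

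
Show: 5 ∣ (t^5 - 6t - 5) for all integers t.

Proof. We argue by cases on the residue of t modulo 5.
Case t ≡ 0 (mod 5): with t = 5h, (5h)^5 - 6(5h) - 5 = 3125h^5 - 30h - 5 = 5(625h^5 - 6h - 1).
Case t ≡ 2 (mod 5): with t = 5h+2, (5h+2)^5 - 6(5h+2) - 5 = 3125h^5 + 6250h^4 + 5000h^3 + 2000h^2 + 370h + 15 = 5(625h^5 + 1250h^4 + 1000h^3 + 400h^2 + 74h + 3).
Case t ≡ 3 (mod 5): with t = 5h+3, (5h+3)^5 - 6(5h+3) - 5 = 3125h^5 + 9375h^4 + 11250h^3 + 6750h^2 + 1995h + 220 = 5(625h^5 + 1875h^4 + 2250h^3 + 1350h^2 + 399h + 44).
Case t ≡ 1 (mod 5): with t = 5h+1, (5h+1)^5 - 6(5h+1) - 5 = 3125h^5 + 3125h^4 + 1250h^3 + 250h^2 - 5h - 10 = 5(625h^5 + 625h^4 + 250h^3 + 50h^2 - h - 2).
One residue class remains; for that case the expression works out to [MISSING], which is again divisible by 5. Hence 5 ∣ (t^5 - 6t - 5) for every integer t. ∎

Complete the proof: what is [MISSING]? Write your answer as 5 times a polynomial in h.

The residues treated are {0, 2, 3, 1}, so the missing case is t ≡ 4 (mod 5); write t = 5h+4.
Then (5h+4)^5 - 6(5h+4) - 5 = 3125h^5 + 12500h^4 + 20000h^3 + 16000h^2 + 6370h + 995 = 5(625h^5 + 2500h^4 + 4000h^3 + 3200h^2 + 1274h + 199).

5(625h^5 + 2500h^4 + 4000h^3 + 3200h^2 + 1274h + 199)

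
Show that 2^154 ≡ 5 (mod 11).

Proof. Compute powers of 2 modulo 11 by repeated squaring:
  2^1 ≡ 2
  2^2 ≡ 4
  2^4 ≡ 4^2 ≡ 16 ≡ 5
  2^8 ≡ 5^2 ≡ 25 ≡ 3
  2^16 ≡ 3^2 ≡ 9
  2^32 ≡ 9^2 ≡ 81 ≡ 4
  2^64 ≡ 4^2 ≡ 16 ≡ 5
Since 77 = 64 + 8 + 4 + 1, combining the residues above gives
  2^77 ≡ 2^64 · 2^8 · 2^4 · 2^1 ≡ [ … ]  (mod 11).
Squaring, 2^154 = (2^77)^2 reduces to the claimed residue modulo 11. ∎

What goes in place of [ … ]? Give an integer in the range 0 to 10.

Multiply the listed residues: 5 · 3 · 5 · 2 = 15 → 75 → 150.
Reducing modulo 11: 150 = 13·11 + 7, so 2^77 ≡ 7.

7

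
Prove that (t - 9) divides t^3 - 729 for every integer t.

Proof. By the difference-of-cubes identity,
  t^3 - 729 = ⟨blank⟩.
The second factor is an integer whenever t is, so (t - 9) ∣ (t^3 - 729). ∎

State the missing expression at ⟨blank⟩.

(t - 9)(t^2 + 9t + 81)

Polynomial division of t^3 - 729 by t - 9 leaves remainder 0 and quotient t^2 + 9t + 81.
Hence t^3 - 729 = (t - 9)(t^2 + 9t + 81).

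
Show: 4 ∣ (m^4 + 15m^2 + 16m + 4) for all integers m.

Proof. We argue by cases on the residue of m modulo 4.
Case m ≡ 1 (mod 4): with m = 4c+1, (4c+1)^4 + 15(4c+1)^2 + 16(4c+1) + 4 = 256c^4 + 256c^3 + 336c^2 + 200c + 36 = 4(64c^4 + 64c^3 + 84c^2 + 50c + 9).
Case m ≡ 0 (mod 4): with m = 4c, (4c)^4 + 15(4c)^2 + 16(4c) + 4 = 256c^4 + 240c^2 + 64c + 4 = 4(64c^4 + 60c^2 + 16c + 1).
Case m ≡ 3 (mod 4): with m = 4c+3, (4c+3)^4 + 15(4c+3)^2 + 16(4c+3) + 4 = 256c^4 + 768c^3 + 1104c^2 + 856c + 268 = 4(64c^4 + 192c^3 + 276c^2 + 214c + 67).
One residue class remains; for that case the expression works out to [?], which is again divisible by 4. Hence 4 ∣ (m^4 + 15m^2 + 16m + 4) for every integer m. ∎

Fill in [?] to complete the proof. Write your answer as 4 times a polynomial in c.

Only m ≡ 2 (mod 4) is unaccounted for. Put m = 4c+2:
(4c+2)^4 + 15(4c+2)^2 + 16(4c+2) + 4 expands to 256c^4 + 512c^3 + 624c^2 + 432c + 112,
and factoring out 4 leaves 4(64c^4 + 128c^3 + 156c^2 + 108c + 28).

4(64c^4 + 128c^3 + 156c^2 + 108c + 28)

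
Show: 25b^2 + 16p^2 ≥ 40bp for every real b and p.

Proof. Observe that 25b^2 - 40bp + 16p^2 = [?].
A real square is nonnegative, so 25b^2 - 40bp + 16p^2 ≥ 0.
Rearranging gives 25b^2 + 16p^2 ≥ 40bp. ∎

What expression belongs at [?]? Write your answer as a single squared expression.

The leading and trailing coefficients are 5^2 and 4^2, and 40 = 2·5·4, so the trinomial is (5b - 4p)^2.
Hence 25b^2 - 40bp + 16p^2 ≥ 0.

(5b - 4p)^2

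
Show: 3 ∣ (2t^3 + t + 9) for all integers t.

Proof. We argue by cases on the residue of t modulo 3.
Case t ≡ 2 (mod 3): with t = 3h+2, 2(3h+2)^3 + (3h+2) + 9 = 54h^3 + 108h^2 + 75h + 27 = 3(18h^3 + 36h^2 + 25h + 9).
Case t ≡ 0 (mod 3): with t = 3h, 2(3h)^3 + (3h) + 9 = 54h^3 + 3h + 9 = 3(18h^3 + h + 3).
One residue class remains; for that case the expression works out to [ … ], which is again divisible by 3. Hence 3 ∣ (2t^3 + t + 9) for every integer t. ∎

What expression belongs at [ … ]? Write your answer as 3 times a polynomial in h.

Only t ≡ 1 (mod 3) is unaccounted for. Put t = 3h+1:
2(3h+1)^3 + (3h+1) + 9 expands to 54h^3 + 54h^2 + 21h + 12,
and factoring out 3 leaves 3(18h^3 + 18h^2 + 7h + 4).

3(18h^3 + 18h^2 + 7h + 4)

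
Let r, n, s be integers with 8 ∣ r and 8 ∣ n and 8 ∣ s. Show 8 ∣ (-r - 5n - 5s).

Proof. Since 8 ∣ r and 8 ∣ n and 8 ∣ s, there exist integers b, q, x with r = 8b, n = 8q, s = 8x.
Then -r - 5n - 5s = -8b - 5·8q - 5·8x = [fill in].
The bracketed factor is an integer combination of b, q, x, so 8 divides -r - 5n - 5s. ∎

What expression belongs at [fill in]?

Each term has a factor of 8: -8b - 5·8q - 5·8x = 8·(-b - 5q - 5x).
Since -b - 5q - 5x is an integer, 8 ∣ (-r - 5n - 5s).

8(-b - 5q - 5x)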